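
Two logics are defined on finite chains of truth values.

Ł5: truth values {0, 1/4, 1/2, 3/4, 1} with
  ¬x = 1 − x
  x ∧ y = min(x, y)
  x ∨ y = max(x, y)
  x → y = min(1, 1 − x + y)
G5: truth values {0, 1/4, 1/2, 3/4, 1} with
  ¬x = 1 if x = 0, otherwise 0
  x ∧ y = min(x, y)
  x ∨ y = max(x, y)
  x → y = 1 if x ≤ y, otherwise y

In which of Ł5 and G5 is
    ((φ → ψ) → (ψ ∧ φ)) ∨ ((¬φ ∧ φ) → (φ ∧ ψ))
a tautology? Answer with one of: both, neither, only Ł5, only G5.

only G5

In Ł5: at φ = 1/4, ψ = 0 the value is 3/4 — not a tautology.
In G5: every assignment gives 1 — tautology.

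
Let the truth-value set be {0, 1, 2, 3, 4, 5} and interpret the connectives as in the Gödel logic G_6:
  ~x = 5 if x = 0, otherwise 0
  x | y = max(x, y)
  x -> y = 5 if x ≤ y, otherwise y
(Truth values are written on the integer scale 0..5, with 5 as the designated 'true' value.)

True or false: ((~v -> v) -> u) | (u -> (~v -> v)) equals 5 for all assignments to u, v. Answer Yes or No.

At u = 3, v = 0, for instance:
~v = ~0 = 5
~v -> v = 5 -> 0 = 0
(~v -> v) -> u = 0 -> 3 = 5
u -> (~v -> v) = 3 -> 0 = 0
((~v -> v) -> u) | (u -> (~v -> v)) = 5 | 0 = 5
and checking the remaining 35 assignments likewise gives ≥ 5 in every case.

Yes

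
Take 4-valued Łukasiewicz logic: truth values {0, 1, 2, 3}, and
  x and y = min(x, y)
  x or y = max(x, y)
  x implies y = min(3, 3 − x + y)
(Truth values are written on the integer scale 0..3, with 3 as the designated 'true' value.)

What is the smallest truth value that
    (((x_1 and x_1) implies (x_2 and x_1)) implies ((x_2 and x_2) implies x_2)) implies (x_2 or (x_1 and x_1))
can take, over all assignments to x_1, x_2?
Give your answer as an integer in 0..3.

0

Take x_1 = 0, x_2 = 0:
x_1 and x_1 = 0 and 0 = 0
x_2 and x_1 = 0 and 0 = 0
(x_1 and x_1) implies (x_2 and x_1) = 0 implies 0 = 3
x_2 and x_2 = 0 and 0 = 0
(x_2 and x_2) implies x_2 = 0 implies 0 = 3
((x_1 and x_1) implies (x_2 and x_1)) implies ((x_2 and x_2) implies x_2) = 3 implies 3 = 3
x_1 and x_1 = 0 and 0 = 0
x_2 or (x_1 and x_1) = 0 or 0 = 0
(((x_1 and x_1) implies (x_2 and x_1)) implies ((x_2 and x_2) implies x_2)) implies (x_2 or (x_1 and x_1)) = 3 implies 0 = 0
No assignment yields a value below 0, so this is the minimum.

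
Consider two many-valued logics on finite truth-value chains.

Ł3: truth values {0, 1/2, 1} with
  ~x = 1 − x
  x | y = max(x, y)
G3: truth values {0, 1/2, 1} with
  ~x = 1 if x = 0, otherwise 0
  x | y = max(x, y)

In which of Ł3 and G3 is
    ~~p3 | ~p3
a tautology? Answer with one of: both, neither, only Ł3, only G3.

only G3

In Ł3: at p3 = 1/2 the value is 1/2 — not a tautology.
In G3: every assignment gives 1 — tautology.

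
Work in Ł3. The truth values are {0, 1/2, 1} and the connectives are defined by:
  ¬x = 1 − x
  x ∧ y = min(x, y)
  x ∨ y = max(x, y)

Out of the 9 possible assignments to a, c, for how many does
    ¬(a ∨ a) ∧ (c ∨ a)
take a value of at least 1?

a = 0, c = 0 ↦ 0  <
a = 0, c = 1/2 ↦ 1/2  <
a = 0, c = 1 ↦ 1  ≥
a = 1/2, c = 0 ↦ 1/2  <
a = 1/2, c = 1/2 ↦ 1/2  <
a = 1/2, c = 1 ↦ 1/2  <
a = 1, c = 0 ↦ 0  <
a = 1, c = 1/2 ↦ 0  <
a = 1, c = 1 ↦ 0  <
So 1 of the 9 assignments meets the threshold.

1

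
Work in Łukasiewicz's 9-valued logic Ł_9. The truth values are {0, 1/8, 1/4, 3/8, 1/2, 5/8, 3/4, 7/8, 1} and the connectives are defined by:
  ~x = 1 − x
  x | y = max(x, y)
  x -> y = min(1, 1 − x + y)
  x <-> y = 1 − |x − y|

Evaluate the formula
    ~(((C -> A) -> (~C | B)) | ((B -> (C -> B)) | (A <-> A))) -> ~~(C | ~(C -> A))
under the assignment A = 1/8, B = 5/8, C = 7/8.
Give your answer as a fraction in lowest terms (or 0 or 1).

1

C -> A = 7/8 -> 1/8 = 1/4
~C = ~7/8 = 1/8
~C | B = 1/8 | 5/8 = 5/8
(C -> A) -> (~C | B) = 1/4 -> 5/8 = 1
C -> B = 7/8 -> 5/8 = 3/4
B -> (C -> B) = 5/8 -> 3/4 = 1
A <-> A = 1/8 <-> 1/8 = 1
(B -> (C -> B)) | (A <-> A) = 1 | 1 = 1
((C -> A) -> (~C | B)) | ((B -> (C -> B)) | (A <-> A)) = 1 | 1 = 1
~(((C -> A) -> (~C | B)) | ((B -> (C -> B)) | (A <-> A))) = ~1 = 0
C -> A = 7/8 -> 1/8 = 1/4
~(C -> A) = ~1/4 = 3/4
C | ~(C -> A) = 7/8 | 3/4 = 7/8
~(C | ~(C -> A)) = ~7/8 = 1/8
~~(C | ~(C -> A)) = ~1/8 = 7/8
~(((C -> A) -> (~C | B)) | ((B -> (C -> B)) | (A <-> A))) -> ~~(C | ~(C -> A)) = 0 -> 7/8 = 1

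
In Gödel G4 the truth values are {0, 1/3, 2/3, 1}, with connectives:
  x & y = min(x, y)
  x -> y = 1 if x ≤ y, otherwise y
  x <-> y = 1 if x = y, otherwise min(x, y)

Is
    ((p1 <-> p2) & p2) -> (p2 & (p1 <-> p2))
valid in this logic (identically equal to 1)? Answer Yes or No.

Yes

p1 = 0, p2 = 0 ↦ 1
p1 = 0, p2 = 1/3 ↦ 1
p1 = 0, p2 = 2/3 ↦ 1
p1 = 0, p2 = 1 ↦ 1
p1 = 1/3, p2 = 0 ↦ 1
p1 = 1/3, p2 = 1/3 ↦ 1
p1 = 1/3, p2 = 2/3 ↦ 1
p1 = 1/3, p2 = 1 ↦ 1
p1 = 2/3, p2 = 0 ↦ 1
p1 = 2/3, p2 = 1/3 ↦ 1
p1 = 2/3, p2 = 2/3 ↦ 1
p1 = 2/3, p2 = 1 ↦ 1
p1 = 1, p2 = 0 ↦ 1
p1 = 1, p2 = 1/3 ↦ 1
p1 = 1, p2 = 2/3 ↦ 1
p1 = 1, p2 = 1 ↦ 1
Every assignment gives a value ≥ 1.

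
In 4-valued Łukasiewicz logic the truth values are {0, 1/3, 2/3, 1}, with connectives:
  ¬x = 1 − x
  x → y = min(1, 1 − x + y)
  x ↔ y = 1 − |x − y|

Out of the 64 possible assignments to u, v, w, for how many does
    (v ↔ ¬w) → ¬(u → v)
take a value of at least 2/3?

36

value 1: 19 assignments (counts)
value 2/3: 17 assignments (counts)
value 1/3: 18 assignments
value 0: 10 assignments
So 36 of the 64 assignments meet the threshold.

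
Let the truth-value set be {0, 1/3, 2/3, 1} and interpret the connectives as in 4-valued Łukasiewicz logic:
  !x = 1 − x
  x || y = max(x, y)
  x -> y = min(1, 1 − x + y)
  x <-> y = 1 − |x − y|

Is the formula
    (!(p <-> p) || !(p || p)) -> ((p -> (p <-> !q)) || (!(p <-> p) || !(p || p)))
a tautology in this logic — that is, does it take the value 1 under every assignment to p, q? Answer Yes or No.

Yes

p = 0, q = 0 ↦ 1
p = 0, q = 1/3 ↦ 1
p = 0, q = 2/3 ↦ 1
p = 0, q = 1 ↦ 1
p = 1/3, q = 0 ↦ 1
p = 1/3, q = 1/3 ↦ 1
p = 1/3, q = 2/3 ↦ 1
p = 1/3, q = 1 ↦ 1
p = 2/3, q = 0 ↦ 1
p = 2/3, q = 1/3 ↦ 1
p = 2/3, q = 2/3 ↦ 1
p = 2/3, q = 1 ↦ 1
p = 1, q = 0 ↦ 1
p = 1, q = 1/3 ↦ 1
p = 1, q = 2/3 ↦ 1
p = 1, q = 1 ↦ 1
Every assignment gives a value ≥ 1.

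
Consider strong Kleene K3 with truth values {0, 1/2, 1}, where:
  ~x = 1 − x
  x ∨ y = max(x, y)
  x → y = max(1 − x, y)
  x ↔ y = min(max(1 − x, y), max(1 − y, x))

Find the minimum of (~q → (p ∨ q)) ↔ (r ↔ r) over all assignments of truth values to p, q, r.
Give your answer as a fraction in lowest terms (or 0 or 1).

Take p = 0, q = 0, r = 0:
~q = ~0 = 1
p ∨ q = 0 ∨ 0 = 0
~q → (p ∨ q) = 1 → 0 = 0
r ↔ r = 0 ↔ 0 = 1
(~q → (p ∨ q)) ↔ (r ↔ r) = 0 ↔ 1 = 0
No assignment yields a value below 0, so this is the minimum.

0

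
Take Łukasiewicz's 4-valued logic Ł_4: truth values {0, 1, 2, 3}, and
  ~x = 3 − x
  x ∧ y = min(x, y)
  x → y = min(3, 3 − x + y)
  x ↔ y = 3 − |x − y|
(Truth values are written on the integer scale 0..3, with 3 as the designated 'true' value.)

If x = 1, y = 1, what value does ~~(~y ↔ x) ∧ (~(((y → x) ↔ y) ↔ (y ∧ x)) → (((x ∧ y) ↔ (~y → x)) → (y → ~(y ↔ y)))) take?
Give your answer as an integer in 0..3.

~y = ~1 = 2
~y ↔ x = 2 ↔ 1 = 2
~(~y ↔ x) = ~2 = 1
~~(~y ↔ x) = ~1 = 2
y → x = 1 → 1 = 3
(y → x) ↔ y = 3 ↔ 1 = 1
y ∧ x = 1 ∧ 1 = 1
((y → x) ↔ y) ↔ (y ∧ x) = 1 ↔ 1 = 3
~(((y → x) ↔ y) ↔ (y ∧ x)) = ~3 = 0
x ∧ y = 1 ∧ 1 = 1
~y = ~1 = 2
~y → x = 2 → 1 = 2
(x ∧ y) ↔ (~y → x) = 1 ↔ 2 = 2
y ↔ y = 1 ↔ 1 = 3
~(y ↔ y) = ~3 = 0
y → ~(y ↔ y) = 1 → 0 = 2
((x ∧ y) ↔ (~y → x)) → (y → ~(y ↔ y)) = 2 → 2 = 3
~(((y → x) ↔ y) ↔ (y ∧ x)) → (((x ∧ y) ↔ (~y → x)) → (y → ~(y ↔ y))) = 0 → 3 = 3
~~(~y ↔ x) ∧ (~(((y → x) ↔ y) ↔ (y ∧ x)) → (((x ∧ y) ↔ (~y → x)) → (y → ~(y ↔ y)))) = 2 ∧ 3 = 2

2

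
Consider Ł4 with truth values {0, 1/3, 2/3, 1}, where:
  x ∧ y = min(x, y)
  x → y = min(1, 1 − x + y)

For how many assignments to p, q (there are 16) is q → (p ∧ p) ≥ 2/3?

13

p = 0, q = 0 ↦ 1  ≥
p = 0, q = 1/3 ↦ 2/3  ≥
p = 0, q = 2/3 ↦ 1/3  <
p = 0, q = 1 ↦ 0  <
p = 1/3, q = 0 ↦ 1  ≥
p = 1/3, q = 1/3 ↦ 1  ≥
p = 1/3, q = 2/3 ↦ 2/3  ≥
p = 1/3, q = 1 ↦ 1/3  <
p = 2/3, q = 0 ↦ 1  ≥
p = 2/3, q = 1/3 ↦ 1  ≥
p = 2/3, q = 2/3 ↦ 1  ≥
p = 2/3, q = 1 ↦ 2/3  ≥
p = 1, q = 0 ↦ 1  ≥
p = 1, q = 1/3 ↦ 1  ≥
p = 1, q = 2/3 ↦ 1  ≥
p = 1, q = 1 ↦ 1  ≥
So 13 of the 16 assignments meet the threshold.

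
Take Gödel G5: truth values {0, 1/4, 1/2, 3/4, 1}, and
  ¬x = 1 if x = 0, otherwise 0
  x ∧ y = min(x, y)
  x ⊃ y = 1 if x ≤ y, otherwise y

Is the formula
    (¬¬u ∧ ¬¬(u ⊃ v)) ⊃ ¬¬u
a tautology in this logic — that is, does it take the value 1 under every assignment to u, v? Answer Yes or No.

Yes

At u = 0, v = 1/4, for instance:
¬u = ¬0 = 1
¬¬u = ¬1 = 0
u ⊃ v = 0 ⊃ 1/4 = 1
¬(u ⊃ v) = ¬1 = 0
¬¬(u ⊃ v) = ¬0 = 1
¬¬u ∧ ¬¬(u ⊃ v) = 0 ∧ 1 = 0
(¬¬u ∧ ¬¬(u ⊃ v)) ⊃ ¬¬u = 0 ⊃ 0 = 1
and checking the remaining 24 assignments likewise gives ≥ 1 in every case.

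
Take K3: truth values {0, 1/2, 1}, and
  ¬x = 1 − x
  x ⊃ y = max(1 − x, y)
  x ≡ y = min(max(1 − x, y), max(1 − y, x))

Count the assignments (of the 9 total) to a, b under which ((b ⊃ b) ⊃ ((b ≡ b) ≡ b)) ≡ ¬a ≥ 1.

a = 0, b = 0 ↦ 0  <
a = 0, b = 1/2 ↦ 1/2  <
a = 0, b = 1 ↦ 1  ≥
a = 1/2, b = 0 ↦ 1/2  <
a = 1/2, b = 1/2 ↦ 1/2  <
a = 1/2, b = 1 ↦ 1/2  <
a = 1, b = 0 ↦ 1  ≥
a = 1, b = 1/2 ↦ 1/2  <
a = 1, b = 1 ↦ 0  <
So 2 of the 9 assignments meet the threshold.

2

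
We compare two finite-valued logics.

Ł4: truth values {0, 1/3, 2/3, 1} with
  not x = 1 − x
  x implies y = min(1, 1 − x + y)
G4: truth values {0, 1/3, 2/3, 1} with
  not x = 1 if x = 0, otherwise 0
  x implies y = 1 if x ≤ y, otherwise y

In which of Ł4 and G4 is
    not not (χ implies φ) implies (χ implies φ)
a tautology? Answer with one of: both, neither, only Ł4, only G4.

In Ł4: every assignment gives 1 — tautology.
In G4: at φ = 1/3, χ = 2/3 the value is 1/3 — not a tautology.

only Ł4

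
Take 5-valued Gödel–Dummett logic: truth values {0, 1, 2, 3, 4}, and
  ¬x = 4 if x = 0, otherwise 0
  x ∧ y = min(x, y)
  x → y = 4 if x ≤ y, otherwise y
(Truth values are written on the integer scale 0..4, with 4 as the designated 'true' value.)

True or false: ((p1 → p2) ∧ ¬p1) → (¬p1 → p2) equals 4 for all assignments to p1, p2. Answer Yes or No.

Counterexample: take p1 = 0, p2 = 0.
p1 → p2 = 0 → 0 = 4
¬p1 = ¬0 = 4
(p1 → p2) ∧ ¬p1 = 4 ∧ 4 = 4
¬p1 = ¬0 = 4
¬p1 → p2 = 4 → 0 = 0
((p1 → p2) ∧ ¬p1) → (¬p1 → p2) = 4 → 0 = 0
This gives 0 ≠ 4.

No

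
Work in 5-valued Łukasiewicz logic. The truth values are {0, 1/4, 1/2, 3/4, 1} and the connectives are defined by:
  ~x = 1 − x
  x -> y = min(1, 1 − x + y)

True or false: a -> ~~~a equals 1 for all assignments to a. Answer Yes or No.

Counterexample: take a = 3/4.
~a = ~3/4 = 1/4
~~a = ~1/4 = 3/4
~~~a = ~3/4 = 1/4
a -> ~~~a = 3/4 -> 1/4 = 1/2
This gives 1/2 ≠ 1.

No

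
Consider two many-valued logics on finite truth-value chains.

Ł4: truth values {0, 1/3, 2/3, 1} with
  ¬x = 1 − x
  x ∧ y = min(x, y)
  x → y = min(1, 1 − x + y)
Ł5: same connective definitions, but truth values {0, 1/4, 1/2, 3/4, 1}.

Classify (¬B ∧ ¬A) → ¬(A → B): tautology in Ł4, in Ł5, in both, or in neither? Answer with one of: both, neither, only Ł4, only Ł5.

neither

In Ł4: at A = 0, B = 0 the value is 0 — not a tautology.
In Ł5: at A = 0, B = 0 the value is 0 — not a tautology.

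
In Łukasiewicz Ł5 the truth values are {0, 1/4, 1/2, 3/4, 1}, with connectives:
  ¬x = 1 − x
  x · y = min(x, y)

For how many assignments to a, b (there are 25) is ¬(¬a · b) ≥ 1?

9

value 1: 9 assignments (counts)
value 3/4: 7 assignments
value 1/2: 5 assignments
value 1/4: 3 assignments
value 0: 1 assignment
So 9 of the 25 assignments meet the threshold.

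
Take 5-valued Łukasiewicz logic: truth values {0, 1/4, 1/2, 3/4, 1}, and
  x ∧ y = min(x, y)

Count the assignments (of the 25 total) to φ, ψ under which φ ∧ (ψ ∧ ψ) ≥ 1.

1

value 1: 1 assignment (counts)
value 3/4: 3 assignments
value 1/2: 5 assignments
value 1/4: 7 assignments
value 0: 9 assignments
So 1 of the 25 assignments meets the threshold.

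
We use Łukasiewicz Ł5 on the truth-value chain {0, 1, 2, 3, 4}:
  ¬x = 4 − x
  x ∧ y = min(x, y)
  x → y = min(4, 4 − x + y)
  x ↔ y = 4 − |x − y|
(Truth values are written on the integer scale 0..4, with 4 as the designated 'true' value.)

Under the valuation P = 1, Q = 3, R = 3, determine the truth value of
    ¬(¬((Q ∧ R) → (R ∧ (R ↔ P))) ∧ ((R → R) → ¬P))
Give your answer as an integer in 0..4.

3

Q ∧ R = 3 ∧ 3 = 3
R ↔ P = 3 ↔ 1 = 2
R ∧ (R ↔ P) = 3 ∧ 2 = 2
(Q ∧ R) → (R ∧ (R ↔ P)) = 3 → 2 = 3
¬((Q ∧ R) → (R ∧ (R ↔ P))) = ¬3 = 1
R → R = 3 → 3 = 4
¬P = ¬1 = 3
(R → R) → ¬P = 4 → 3 = 3
¬((Q ∧ R) → (R ∧ (R ↔ P))) ∧ ((R → R) → ¬P) = 1 ∧ 3 = 1
¬(¬((Q ∧ R) → (R ∧ (R ↔ P))) ∧ ((R → R) → ¬P)) = ¬1 = 3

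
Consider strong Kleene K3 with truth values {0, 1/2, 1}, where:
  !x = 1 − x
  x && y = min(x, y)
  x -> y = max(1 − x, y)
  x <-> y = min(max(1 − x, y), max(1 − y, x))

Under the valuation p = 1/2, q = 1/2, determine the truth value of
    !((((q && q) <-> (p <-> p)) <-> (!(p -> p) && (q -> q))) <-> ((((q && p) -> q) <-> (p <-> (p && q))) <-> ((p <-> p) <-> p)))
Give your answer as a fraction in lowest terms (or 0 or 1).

q && q = 1/2 && 1/2 = 1/2
p <-> p = 1/2 <-> 1/2 = 1/2
(q && q) <-> (p <-> p) = 1/2 <-> 1/2 = 1/2
p -> p = 1/2 -> 1/2 = 1/2
!(p -> p) = !1/2 = 1/2
q -> q = 1/2 -> 1/2 = 1/2
!(p -> p) && (q -> q) = 1/2 && 1/2 = 1/2
((q && q) <-> (p <-> p)) <-> (!(p -> p) && (q -> q)) = 1/2 <-> 1/2 = 1/2
q && p = 1/2 && 1/2 = 1/2
(q && p) -> q = 1/2 -> 1/2 = 1/2
p && q = 1/2 && 1/2 = 1/2
p <-> (p && q) = 1/2 <-> 1/2 = 1/2
((q && p) -> q) <-> (p <-> (p && q)) = 1/2 <-> 1/2 = 1/2
p <-> p = 1/2 <-> 1/2 = 1/2
(p <-> p) <-> p = 1/2 <-> 1/2 = 1/2
(((q && p) -> q) <-> (p <-> (p && q))) <-> ((p <-> p) <-> p) = 1/2 <-> 1/2 = 1/2
(((q && q) <-> (p <-> p)) <-> (!(p -> p) && (q -> q))) <-> ((((q && p) -> q) <-> (p <-> (p && q))) <-> ((p <-> p) <-> p)) = 1/2 <-> 1/2 = 1/2
!((((q && q) <-> (p <-> p)) <-> (!(p -> p) && (q -> q))) <-> ((((q && p) -> q) <-> (p <-> (p && q))) <-> ((p <-> p) <-> p))) = !1/2 = 1/2

1/2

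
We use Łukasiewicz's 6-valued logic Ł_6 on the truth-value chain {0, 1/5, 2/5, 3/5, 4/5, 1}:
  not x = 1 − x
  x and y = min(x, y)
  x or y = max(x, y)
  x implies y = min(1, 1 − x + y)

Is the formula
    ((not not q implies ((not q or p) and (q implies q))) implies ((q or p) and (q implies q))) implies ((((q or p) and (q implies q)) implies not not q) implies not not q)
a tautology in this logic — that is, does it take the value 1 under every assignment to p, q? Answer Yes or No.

No

Counterexample: take p = 0, q = 3/5.
not q = not 3/5 = 2/5
not not q = not 2/5 = 3/5
not q = not 3/5 = 2/5
not q or p = 2/5 or 0 = 2/5
q implies q = 3/5 implies 3/5 = 1
(not q or p) and (q implies q) = 2/5 and 1 = 2/5
not not q implies ((not q or p) and (q implies q)) = 3/5 implies 2/5 = 4/5
q or p = 3/5 or 0 = 3/5
q implies q = 3/5 implies 3/5 = 1
(q or p) and (q implies q) = 3/5 and 1 = 3/5
(not not q implies ((not q or p) and (q implies q))) implies ((q or p) and (q implies q)) = 4/5 implies 3/5 = 4/5
q or p = 3/5 or 0 = 3/5
q implies q = 3/5 implies 3/5 = 1
(q or p) and (q implies q) = 3/5 and 1 = 3/5
not q = not 3/5 = 2/5
not not q = not 2/5 = 3/5
((q or p) and (q implies q)) implies not not q = 3/5 implies 3/5 = 1
not q = not 3/5 = 2/5
not not q = not 2/5 = 3/5
(((q or p) and (q implies q)) implies not not q) implies not not q = 1 implies 3/5 = 3/5
((not not q implies ((not q or p) and (q implies q))) implies ((q or p) and (q implies q))) implies ((((q or p) and (q implies q)) implies not not q) implies not not q) = 4/5 implies 3/5 = 4/5
This gives 4/5 ≠ 1.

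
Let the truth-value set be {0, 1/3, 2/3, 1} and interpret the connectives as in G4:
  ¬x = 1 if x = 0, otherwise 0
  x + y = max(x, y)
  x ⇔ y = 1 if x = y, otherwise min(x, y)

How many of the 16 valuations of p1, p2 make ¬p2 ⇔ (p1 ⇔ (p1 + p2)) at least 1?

7

p1 = 0, p2 = 0 ↦ 1  ≥
p1 = 0, p2 = 1/3 ↦ 1  ≥
p1 = 0, p2 = 2/3 ↦ 1  ≥
p1 = 0, p2 = 1 ↦ 1  ≥
p1 = 1/3, p2 = 0 ↦ 1  ≥
p1 = 1/3, p2 = 1/3 ↦ 0  <
p1 = 1/3, p2 = 2/3 ↦ 0  <
p1 = 1/3, p2 = 1 ↦ 0  <
p1 = 2/3, p2 = 0 ↦ 1  ≥
p1 = 2/3, p2 = 1/3 ↦ 0  <
p1 = 2/3, p2 = 2/3 ↦ 0  <
p1 = 2/3, p2 = 1 ↦ 0  <
p1 = 1, p2 = 0 ↦ 1  ≥
p1 = 1, p2 = 1/3 ↦ 0  <
p1 = 1, p2 = 2/3 ↦ 0  <
p1 = 1, p2 = 1 ↦ 0  <
So 7 of the 16 assignments meet the threshold.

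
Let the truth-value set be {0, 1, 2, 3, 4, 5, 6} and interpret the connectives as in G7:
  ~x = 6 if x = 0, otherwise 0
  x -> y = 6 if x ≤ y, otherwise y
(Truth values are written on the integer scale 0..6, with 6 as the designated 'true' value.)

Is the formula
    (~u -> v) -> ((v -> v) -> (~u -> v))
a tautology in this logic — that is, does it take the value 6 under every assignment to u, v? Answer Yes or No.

At u = 4, v = 0, for instance:
~u = ~4 = 0
~u -> v = 0 -> 0 = 6
v -> v = 0 -> 0 = 6
~u -> v = 0 -> 0 = 6
(v -> v) -> (~u -> v) = 6 -> 6 = 6
(~u -> v) -> ((v -> v) -> (~u -> v)) = 6 -> 6 = 6
and checking the remaining 48 assignments likewise gives ≥ 6 in every case.

Yes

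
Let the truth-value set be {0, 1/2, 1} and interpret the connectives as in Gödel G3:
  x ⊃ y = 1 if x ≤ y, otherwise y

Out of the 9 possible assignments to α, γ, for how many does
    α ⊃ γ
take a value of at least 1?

6

α = 0, γ = 0 ↦ 1  ≥
α = 0, γ = 1/2 ↦ 1  ≥
α = 0, γ = 1 ↦ 1  ≥
α = 1/2, γ = 0 ↦ 0  <
α = 1/2, γ = 1/2 ↦ 1  ≥
α = 1/2, γ = 1 ↦ 1  ≥
α = 1, γ = 0 ↦ 0  <
α = 1, γ = 1/2 ↦ 1/2  <
α = 1, γ = 1 ↦ 1  ≥
So 6 of the 9 assignments meet the threshold.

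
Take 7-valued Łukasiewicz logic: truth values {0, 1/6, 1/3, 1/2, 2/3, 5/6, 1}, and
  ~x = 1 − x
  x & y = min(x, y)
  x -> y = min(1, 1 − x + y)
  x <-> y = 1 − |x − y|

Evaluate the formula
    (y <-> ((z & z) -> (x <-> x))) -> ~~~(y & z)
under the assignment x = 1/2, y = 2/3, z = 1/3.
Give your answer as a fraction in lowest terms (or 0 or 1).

1

z & z = 1/3 & 1/3 = 1/3
x <-> x = 1/2 <-> 1/2 = 1
(z & z) -> (x <-> x) = 1/3 -> 1 = 1
y <-> ((z & z) -> (x <-> x)) = 2/3 <-> 1 = 2/3
y & z = 2/3 & 1/3 = 1/3
~(y & z) = ~1/3 = 2/3
~~(y & z) = ~2/3 = 1/3
~~~(y & z) = ~1/3 = 2/3
(y <-> ((z & z) -> (x <-> x))) -> ~~~(y & z) = 2/3 -> 2/3 = 1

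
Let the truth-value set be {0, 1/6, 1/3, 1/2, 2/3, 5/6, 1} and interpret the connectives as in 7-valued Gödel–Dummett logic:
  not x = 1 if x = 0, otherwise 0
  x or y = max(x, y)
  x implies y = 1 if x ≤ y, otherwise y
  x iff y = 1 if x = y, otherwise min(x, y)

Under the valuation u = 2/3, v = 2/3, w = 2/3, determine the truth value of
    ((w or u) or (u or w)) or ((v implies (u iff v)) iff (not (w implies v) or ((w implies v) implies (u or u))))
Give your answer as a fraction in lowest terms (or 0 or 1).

2/3

w or u = 2/3 or 2/3 = 2/3
u or w = 2/3 or 2/3 = 2/3
(w or u) or (u or w) = 2/3 or 2/3 = 2/3
u iff v = 2/3 iff 2/3 = 1
v implies (u iff v) = 2/3 implies 1 = 1
w implies v = 2/3 implies 2/3 = 1
not (w implies v) = not 1 = 0
w implies v = 2/3 implies 2/3 = 1
u or u = 2/3 or 2/3 = 2/3
(w implies v) implies (u or u) = 1 implies 2/3 = 2/3
not (w implies v) or ((w implies v) implies (u or u)) = 0 or 2/3 = 2/3
(v implies (u iff v)) iff (not (w implies v) or ((w implies v) implies (u or u))) = 1 iff 2/3 = 2/3
((w or u) or (u or w)) or ((v implies (u iff v)) iff (not (w implies v) or ((w implies v) implies (u or u)))) = 2/3 or 2/3 = 2/3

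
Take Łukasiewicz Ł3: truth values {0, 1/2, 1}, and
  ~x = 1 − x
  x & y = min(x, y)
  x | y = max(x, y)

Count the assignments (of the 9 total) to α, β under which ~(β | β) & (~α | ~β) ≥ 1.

α = 0, β = 0 ↦ 1  ≥
α = 0, β = 1/2 ↦ 1/2  <
α = 0, β = 1 ↦ 0  <
α = 1/2, β = 0 ↦ 1  ≥
α = 1/2, β = 1/2 ↦ 1/2  <
α = 1/2, β = 1 ↦ 0  <
α = 1, β = 0 ↦ 1  ≥
α = 1, β = 1/2 ↦ 1/2  <
α = 1, β = 1 ↦ 0  <
So 3 of the 9 assignments meet the threshold.

3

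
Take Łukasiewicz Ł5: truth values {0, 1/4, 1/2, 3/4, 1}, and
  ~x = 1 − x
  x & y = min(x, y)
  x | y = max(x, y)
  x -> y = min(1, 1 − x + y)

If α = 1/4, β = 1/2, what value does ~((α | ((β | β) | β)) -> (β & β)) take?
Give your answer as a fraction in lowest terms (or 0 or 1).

β | β = 1/2 | 1/2 = 1/2
(β | β) | β = 1/2 | 1/2 = 1/2
α | ((β | β) | β) = 1/4 | 1/2 = 1/2
β & β = 1/2 & 1/2 = 1/2
(α | ((β | β) | β)) -> (β & β) = 1/2 -> 1/2 = 1
~((α | ((β | β) | β)) -> (β & β)) = ~1 = 0

0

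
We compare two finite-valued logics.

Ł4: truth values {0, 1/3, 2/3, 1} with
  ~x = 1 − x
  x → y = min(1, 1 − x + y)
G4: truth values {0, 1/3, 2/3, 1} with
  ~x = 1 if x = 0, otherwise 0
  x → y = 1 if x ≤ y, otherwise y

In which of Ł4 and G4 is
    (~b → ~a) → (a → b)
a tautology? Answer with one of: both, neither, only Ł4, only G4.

only Ł4

In Ł4: every assignment gives 1 — tautology.
In G4: at a = 2/3, b = 1/3 the value is 1/3 — not a tautology.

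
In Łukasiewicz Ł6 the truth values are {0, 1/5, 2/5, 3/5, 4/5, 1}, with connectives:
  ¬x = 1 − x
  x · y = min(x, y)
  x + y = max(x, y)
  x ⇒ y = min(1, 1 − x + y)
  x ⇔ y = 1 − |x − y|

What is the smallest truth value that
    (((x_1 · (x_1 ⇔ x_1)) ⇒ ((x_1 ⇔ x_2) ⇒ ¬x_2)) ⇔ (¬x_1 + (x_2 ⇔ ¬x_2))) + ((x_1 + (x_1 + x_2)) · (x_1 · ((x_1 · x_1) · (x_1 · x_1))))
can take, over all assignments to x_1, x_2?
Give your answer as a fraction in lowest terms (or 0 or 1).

Take x_1 = 2/5, x_2 = 0:
x_1 ⇔ x_1 = 2/5 ⇔ 2/5 = 1
x_1 · (x_1 ⇔ x_1) = 2/5 · 1 = 2/5
x_1 ⇔ x_2 = 2/5 ⇔ 0 = 3/5
¬x_2 = ¬0 = 1
(x_1 ⇔ x_2) ⇒ ¬x_2 = 3/5 ⇒ 1 = 1
(x_1 · (x_1 ⇔ x_1)) ⇒ ((x_1 ⇔ x_2) ⇒ ¬x_2) = 2/5 ⇒ 1 = 1
¬x_1 = ¬2/5 = 3/5
¬x_2 = ¬0 = 1
x_2 ⇔ ¬x_2 = 0 ⇔ 1 = 0
¬x_1 + (x_2 ⇔ ¬x_2) = 3/5 + 0 = 3/5
((x_1 · (x_1 ⇔ x_1)) ⇒ ((x_1 ⇔ x_2) ⇒ ¬x_2)) ⇔ (¬x_1 + (x_2 ⇔ ¬x_2)) = 1 ⇔ 3/5 = 3/5
x_1 + x_2 = 2/5 + 0 = 2/5
x_1 + (x_1 + x_2) = 2/5 + 2/5 = 2/5
x_1 · x_1 = 2/5 · 2/5 = 2/5
x_1 · x_1 = 2/5 · 2/5 = 2/5
(x_1 · x_1) · (x_1 · x_1) = 2/5 · 2/5 = 2/5
x_1 · ((x_1 · x_1) · (x_1 · x_1)) = 2/5 · 2/5 = 2/5
(x_1 + (x_1 + x_2)) · (x_1 · ((x_1 · x_1) · (x_1 · x_1))) = 2/5 · 2/5 = 2/5
(((x_1 · (x_1 ⇔ x_1)) ⇒ ((x_1 ⇔ x_2) ⇒ ¬x_2)) ⇔ (¬x_1 + (x_2 ⇔ ¬x_2))) + ((x_1 + (x_1 + x_2)) · (x_1 · ((x_1 · x_1) · (x_1 · x_1)))) = 3/5 + 2/5 = 3/5
No assignment yields a value below 3/5, so this is the minimum.

3/5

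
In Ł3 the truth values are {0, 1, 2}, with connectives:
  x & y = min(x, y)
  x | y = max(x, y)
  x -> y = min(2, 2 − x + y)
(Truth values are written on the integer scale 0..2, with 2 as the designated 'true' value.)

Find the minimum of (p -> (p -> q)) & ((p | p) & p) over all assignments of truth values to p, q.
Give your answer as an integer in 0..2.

0

Take p = 0, q = 0:
p -> q = 0 -> 0 = 2
p -> (p -> q) = 0 -> 2 = 2
p | p = 0 | 0 = 0
(p | p) & p = 0 & 0 = 0
(p -> (p -> q)) & ((p | p) & p) = 2 & 0 = 0
No assignment yields a value below 0, so this is the minimum.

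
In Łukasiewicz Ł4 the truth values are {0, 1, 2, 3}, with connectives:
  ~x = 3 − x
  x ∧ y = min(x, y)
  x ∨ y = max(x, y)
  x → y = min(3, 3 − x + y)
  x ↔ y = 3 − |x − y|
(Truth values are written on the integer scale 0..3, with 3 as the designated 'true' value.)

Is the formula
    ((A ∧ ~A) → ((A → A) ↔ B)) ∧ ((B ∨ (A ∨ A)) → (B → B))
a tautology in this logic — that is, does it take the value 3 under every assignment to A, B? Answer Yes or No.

No

Counterexample: take A = 1, B = 0.
~A = ~1 = 2
A ∧ ~A = 1 ∧ 2 = 1
A → A = 1 → 1 = 3
(A → A) ↔ B = 3 ↔ 0 = 0
(A ∧ ~A) → ((A → A) ↔ B) = 1 → 0 = 2
A ∨ A = 1 ∨ 1 = 1
B ∨ (A ∨ A) = 0 ∨ 1 = 1
B → B = 0 → 0 = 3
(B ∨ (A ∨ A)) → (B → B) = 1 → 3 = 3
((A ∧ ~A) → ((A → A) ↔ B)) ∧ ((B ∨ (A ∨ A)) → (B → B)) = 2 ∧ 3 = 2
This gives 2 ≠ 3.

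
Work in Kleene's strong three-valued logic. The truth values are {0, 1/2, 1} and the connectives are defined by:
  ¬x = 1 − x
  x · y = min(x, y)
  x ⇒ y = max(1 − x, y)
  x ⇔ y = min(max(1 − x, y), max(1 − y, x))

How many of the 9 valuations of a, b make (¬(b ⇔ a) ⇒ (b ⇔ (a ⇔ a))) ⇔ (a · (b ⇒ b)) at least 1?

a = 0, b = 0 ↦ 0  <
a = 0, b = 1/2 ↦ 1/2  <
a = 0, b = 1 ↦ 0  <
a = 1/2, b = 0 ↦ 1/2  <
a = 1/2, b = 1/2 ↦ 1/2  <
a = 1/2, b = 1 ↦ 1/2  <
a = 1, b = 0 ↦ 0  <
a = 1, b = 1/2 ↦ 1/2  <
a = 1, b = 1 ↦ 1  ≥
So 1 of the 9 assignments meets the threshold.

1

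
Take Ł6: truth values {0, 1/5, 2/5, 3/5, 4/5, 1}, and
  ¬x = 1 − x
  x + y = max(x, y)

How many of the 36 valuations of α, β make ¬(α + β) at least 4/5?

value 1: 1 assignment (counts)
value 4/5: 3 assignments (counts)
value 3/5: 5 assignments
value 2/5: 7 assignments
value 1/5: 9 assignments
value 0: 11 assignments
So 4 of the 36 assignments meet the threshold.

4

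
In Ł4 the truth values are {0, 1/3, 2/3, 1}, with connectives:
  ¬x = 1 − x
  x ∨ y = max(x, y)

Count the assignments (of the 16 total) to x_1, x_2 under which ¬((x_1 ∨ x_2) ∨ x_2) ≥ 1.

1

x_1 = 0, x_2 = 0 ↦ 1  ≥
x_1 = 0, x_2 = 1/3 ↦ 2/3  <
x_1 = 0, x_2 = 2/3 ↦ 1/3  <
x_1 = 0, x_2 = 1 ↦ 0  <
x_1 = 1/3, x_2 = 0 ↦ 2/3  <
x_1 = 1/3, x_2 = 1/3 ↦ 2/3  <
x_1 = 1/3, x_2 = 2/3 ↦ 1/3  <
x_1 = 1/3, x_2 = 1 ↦ 0  <
x_1 = 2/3, x_2 = 0 ↦ 1/3  <
x_1 = 2/3, x_2 = 1/3 ↦ 1/3  <
x_1 = 2/3, x_2 = 2/3 ↦ 1/3  <
x_1 = 2/3, x_2 = 1 ↦ 0  <
x_1 = 1, x_2 = 0 ↦ 0  <
x_1 = 1, x_2 = 1/3 ↦ 0  <
x_1 = 1, x_2 = 2/3 ↦ 0  <
x_1 = 1, x_2 = 1 ↦ 0  <
So 1 of the 16 assignments meets the threshold.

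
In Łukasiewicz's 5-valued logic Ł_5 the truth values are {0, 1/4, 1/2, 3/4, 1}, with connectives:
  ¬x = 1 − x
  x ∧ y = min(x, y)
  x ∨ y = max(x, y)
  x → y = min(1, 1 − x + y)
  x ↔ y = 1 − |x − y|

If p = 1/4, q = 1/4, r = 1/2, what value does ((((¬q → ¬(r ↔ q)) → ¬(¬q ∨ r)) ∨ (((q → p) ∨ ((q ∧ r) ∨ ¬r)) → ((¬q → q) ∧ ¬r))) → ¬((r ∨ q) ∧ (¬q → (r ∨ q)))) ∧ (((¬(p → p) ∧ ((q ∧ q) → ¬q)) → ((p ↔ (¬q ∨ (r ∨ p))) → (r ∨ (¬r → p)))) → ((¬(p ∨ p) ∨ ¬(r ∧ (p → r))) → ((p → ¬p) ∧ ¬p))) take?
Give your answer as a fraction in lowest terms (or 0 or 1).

3/4

¬q = ¬1/4 = 3/4
r ↔ q = 1/2 ↔ 1/4 = 3/4
¬(r ↔ q) = ¬3/4 = 1/4
¬q → ¬(r ↔ q) = 3/4 → 1/4 = 1/2
¬q = ¬1/4 = 3/4
¬q ∨ r = 3/4 ∨ 1/2 = 3/4
¬(¬q ∨ r) = ¬3/4 = 1/4
(¬q → ¬(r ↔ q)) → ¬(¬q ∨ r) = 1/2 → 1/4 = 3/4
q → p = 1/4 → 1/4 = 1
q ∧ r = 1/4 ∧ 1/2 = 1/4
¬r = ¬1/2 = 1/2
(q ∧ r) ∨ ¬r = 1/4 ∨ 1/2 = 1/2
(q → p) ∨ ((q ∧ r) ∨ ¬r) = 1 ∨ 1/2 = 1
¬q = ¬1/4 = 3/4
¬q → q = 3/4 → 1/4 = 1/2
¬r = ¬1/2 = 1/2
(¬q → q) ∧ ¬r = 1/2 ∧ 1/2 = 1/2
((q → p) ∨ ((q ∧ r) ∨ ¬r)) → ((¬q → q) ∧ ¬r) = 1 → 1/2 = 1/2
((¬q → ¬(r ↔ q)) → ¬(¬q ∨ r)) ∨ (((q → p) ∨ ((q ∧ r) ∨ ¬r)) → ((¬q → q) ∧ ¬r)) = 3/4 ∨ 1/2 = 3/4
r ∨ q = 1/2 ∨ 1/4 = 1/2
¬q = ¬1/4 = 3/4
r ∨ q = 1/2 ∨ 1/4 = 1/2
¬q → (r ∨ q) = 3/4 → 1/2 = 3/4
(r ∨ q) ∧ (¬q → (r ∨ q)) = 1/2 ∧ 3/4 = 1/2
¬((r ∨ q) ∧ (¬q → (r ∨ q))) = ¬1/2 = 1/2
(((¬q → ¬(r ↔ q)) → ¬(¬q ∨ r)) ∨ (((q → p) ∨ ((q ∧ r) ∨ ¬r)) → ((¬q → q) ∧ ¬r))) → ¬((r ∨ q) ∧ (¬q → (r ∨ q))) = 3/4 → 1/2 = 3/4
p → p = 1/4 → 1/4 = 1
¬(p → p) = ¬1 = 0
q ∧ q = 1/4 ∧ 1/4 = 1/4
¬q = ¬1/4 = 3/4
(q ∧ q) → ¬q = 1/4 → 3/4 = 1
¬(p → p) ∧ ((q ∧ q) → ¬q) = 0 ∧ 1 = 0
¬q = ¬1/4 = 3/4
r ∨ p = 1/2 ∨ 1/4 = 1/2
¬q ∨ (r ∨ p) = 3/4 ∨ 1/2 = 3/4
p ↔ (¬q ∨ (r ∨ p)) = 1/4 ↔ 3/4 = 1/2
¬r = ¬1/2 = 1/2
¬r → p = 1/2 → 1/4 = 3/4
r ∨ (¬r → p) = 1/2 ∨ 3/4 = 3/4
(p ↔ (¬q ∨ (r ∨ p))) → (r ∨ (¬r → p)) = 1/2 → 3/4 = 1
(¬(p → p) ∧ ((q ∧ q) → ¬q)) → ((p ↔ (¬q ∨ (r ∨ p))) → (r ∨ (¬r → p))) = 0 → 1 = 1
p ∨ p = 1/4 ∨ 1/4 = 1/4
¬(p ∨ p) = ¬1/4 = 3/4
p → r = 1/4 → 1/2 = 1
r ∧ (p → r) = 1/2 ∧ 1 = 1/2
¬(r ∧ (p → r)) = ¬1/2 = 1/2
¬(p ∨ p) ∨ ¬(r ∧ (p → r)) = 3/4 ∨ 1/2 = 3/4
¬p = ¬1/4 = 3/4
p → ¬p = 1/4 → 3/4 = 1
¬p = ¬1/4 = 3/4
(p → ¬p) ∧ ¬p = 1 ∧ 3/4 = 3/4
(¬(p ∨ p) ∨ ¬(r ∧ (p → r))) → ((p → ¬p) ∧ ¬p) = 3/4 → 3/4 = 1
((¬(p → p) ∧ ((q ∧ q) → ¬q)) → ((p ↔ (¬q ∨ (r ∨ p))) → (r ∨ (¬r → p)))) → ((¬(p ∨ p) ∨ ¬(r ∧ (p → r))) → ((p → ¬p) ∧ ¬p)) = 1 → 1 = 1
((((¬q → ¬(r ↔ q)) → ¬(¬q ∨ r)) ∨ (((q → p) ∨ ((q ∧ r) ∨ ¬r)) → ((¬q → q) ∧ ¬r))) → ¬((r ∨ q) ∧ (¬q → (r ∨ q)))) ∧ (((¬(p → p) ∧ ((q ∧ q) → ¬q)) → ((p ↔ (¬q ∨ (r ∨ p))) → (r ∨ (¬r → p)))) → ((¬(p ∨ p) ∨ ¬(r ∧ (p → r))) → ((p → ¬p) ∧ ¬p))) = 3/4 ∧ 1 = 3/4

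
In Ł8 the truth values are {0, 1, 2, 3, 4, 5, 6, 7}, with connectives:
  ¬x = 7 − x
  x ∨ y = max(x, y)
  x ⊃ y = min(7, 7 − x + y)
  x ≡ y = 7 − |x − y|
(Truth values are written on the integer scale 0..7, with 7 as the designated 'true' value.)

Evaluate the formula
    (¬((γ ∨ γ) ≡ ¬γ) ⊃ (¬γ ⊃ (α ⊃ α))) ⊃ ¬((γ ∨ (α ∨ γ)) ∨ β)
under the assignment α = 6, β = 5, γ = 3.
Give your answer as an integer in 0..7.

1

γ ∨ γ = 3 ∨ 3 = 3
¬γ = ¬3 = 4
(γ ∨ γ) ≡ ¬γ = 3 ≡ 4 = 6
¬((γ ∨ γ) ≡ ¬γ) = ¬6 = 1
¬γ = ¬3 = 4
α ⊃ α = 6 ⊃ 6 = 7
¬γ ⊃ (α ⊃ α) = 4 ⊃ 7 = 7
¬((γ ∨ γ) ≡ ¬γ) ⊃ (¬γ ⊃ (α ⊃ α)) = 1 ⊃ 7 = 7
α ∨ γ = 6 ∨ 3 = 6
γ ∨ (α ∨ γ) = 3 ∨ 6 = 6
(γ ∨ (α ∨ γ)) ∨ β = 6 ∨ 5 = 6
¬((γ ∨ (α ∨ γ)) ∨ β) = ¬6 = 1
(¬((γ ∨ γ) ≡ ¬γ) ⊃ (¬γ ⊃ (α ⊃ α))) ⊃ ¬((γ ∨ (α ∨ γ)) ∨ β) = 7 ⊃ 1 = 1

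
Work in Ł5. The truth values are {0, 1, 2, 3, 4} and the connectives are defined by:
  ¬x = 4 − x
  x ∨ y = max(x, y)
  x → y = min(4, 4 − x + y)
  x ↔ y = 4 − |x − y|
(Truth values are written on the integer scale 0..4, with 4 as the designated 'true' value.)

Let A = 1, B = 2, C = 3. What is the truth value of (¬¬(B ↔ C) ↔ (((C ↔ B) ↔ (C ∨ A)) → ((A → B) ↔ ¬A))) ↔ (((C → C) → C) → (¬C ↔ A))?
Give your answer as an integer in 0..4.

4

B ↔ C = 2 ↔ 3 = 3
¬(B ↔ C) = ¬3 = 1
¬¬(B ↔ C) = ¬1 = 3
C ↔ B = 3 ↔ 2 = 3
C ∨ A = 3 ∨ 1 = 3
(C ↔ B) ↔ (C ∨ A) = 3 ↔ 3 = 4
A → B = 1 → 2 = 4
¬A = ¬1 = 3
(A → B) ↔ ¬A = 4 ↔ 3 = 3
((C ↔ B) ↔ (C ∨ A)) → ((A → B) ↔ ¬A) = 4 → 3 = 3
¬¬(B ↔ C) ↔ (((C ↔ B) ↔ (C ∨ A)) → ((A → B) ↔ ¬A)) = 3 ↔ 3 = 4
C → C = 3 → 3 = 4
(C → C) → C = 4 → 3 = 3
¬C = ¬3 = 1
¬C ↔ A = 1 ↔ 1 = 4
((C → C) → C) → (¬C ↔ A) = 3 → 4 = 4
(¬¬(B ↔ C) ↔ (((C ↔ B) ↔ (C ∨ A)) → ((A → B) ↔ ¬A))) ↔ (((C → C) → C) → (¬C ↔ A)) = 4 ↔ 4 = 4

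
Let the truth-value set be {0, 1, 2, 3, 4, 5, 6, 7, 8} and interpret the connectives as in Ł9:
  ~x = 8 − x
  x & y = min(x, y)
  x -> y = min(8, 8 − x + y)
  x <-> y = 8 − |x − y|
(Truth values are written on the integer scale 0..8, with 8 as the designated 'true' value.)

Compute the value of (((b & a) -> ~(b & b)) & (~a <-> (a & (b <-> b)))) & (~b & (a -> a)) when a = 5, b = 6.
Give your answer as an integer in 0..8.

b & a = 6 & 5 = 5
b & b = 6 & 6 = 6
~(b & b) = ~6 = 2
(b & a) -> ~(b & b) = 5 -> 2 = 5
~a = ~5 = 3
b <-> b = 6 <-> 6 = 8
a & (b <-> b) = 5 & 8 = 5
~a <-> (a & (b <-> b)) = 3 <-> 5 = 6
((b & a) -> ~(b & b)) & (~a <-> (a & (b <-> b))) = 5 & 6 = 5
~b = ~6 = 2
a -> a = 5 -> 5 = 8
~b & (a -> a) = 2 & 8 = 2
(((b & a) -> ~(b & b)) & (~a <-> (a & (b <-> b)))) & (~b & (a -> a)) = 5 & 2 = 2

2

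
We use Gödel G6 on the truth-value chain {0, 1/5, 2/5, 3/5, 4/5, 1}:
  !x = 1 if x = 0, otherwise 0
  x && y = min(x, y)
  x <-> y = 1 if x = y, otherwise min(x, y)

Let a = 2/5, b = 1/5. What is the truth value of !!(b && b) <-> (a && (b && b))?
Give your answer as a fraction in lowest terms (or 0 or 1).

b && b = 1/5 && 1/5 = 1/5
!(b && b) = !1/5 = 0
!!(b && b) = !0 = 1
b && b = 1/5 && 1/5 = 1/5
a && (b && b) = 2/5 && 1/5 = 1/5
!!(b && b) <-> (a && (b && b)) = 1 <-> 1/5 = 1/5

1/5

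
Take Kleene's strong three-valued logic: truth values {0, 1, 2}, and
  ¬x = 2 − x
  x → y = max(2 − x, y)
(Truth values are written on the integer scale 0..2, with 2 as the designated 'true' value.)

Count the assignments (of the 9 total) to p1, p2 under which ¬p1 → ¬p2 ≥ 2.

5

p1 = 0, p2 = 0 ↦ 2  ≥
p1 = 0, p2 = 1 ↦ 1  <
p1 = 0, p2 = 2 ↦ 0  <
p1 = 1, p2 = 0 ↦ 2  ≥
p1 = 1, p2 = 1 ↦ 1  <
p1 = 1, p2 = 2 ↦ 1  <
p1 = 2, p2 = 0 ↦ 2  ≥
p1 = 2, p2 = 1 ↦ 2  ≥
p1 = 2, p2 = 2 ↦ 2  ≥
So 5 of the 9 assignments meet the threshold.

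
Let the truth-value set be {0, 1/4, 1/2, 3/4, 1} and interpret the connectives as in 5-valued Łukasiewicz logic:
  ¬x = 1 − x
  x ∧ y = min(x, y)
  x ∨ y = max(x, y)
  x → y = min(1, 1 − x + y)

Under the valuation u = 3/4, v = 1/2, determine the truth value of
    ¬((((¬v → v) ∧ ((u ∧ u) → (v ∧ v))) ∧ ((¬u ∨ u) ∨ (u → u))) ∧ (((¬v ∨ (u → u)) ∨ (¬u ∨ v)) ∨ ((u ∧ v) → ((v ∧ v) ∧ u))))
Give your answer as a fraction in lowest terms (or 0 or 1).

¬v = ¬1/2 = 1/2
¬v → v = 1/2 → 1/2 = 1
u ∧ u = 3/4 ∧ 3/4 = 3/4
v ∧ v = 1/2 ∧ 1/2 = 1/2
(u ∧ u) → (v ∧ v) = 3/4 → 1/2 = 3/4
(¬v → v) ∧ ((u ∧ u) → (v ∧ v)) = 1 ∧ 3/4 = 3/4
¬u = ¬3/4 = 1/4
¬u ∨ u = 1/4 ∨ 3/4 = 3/4
u → u = 3/4 → 3/4 = 1
(¬u ∨ u) ∨ (u → u) = 3/4 ∨ 1 = 1
((¬v → v) ∧ ((u ∧ u) → (v ∧ v))) ∧ ((¬u ∨ u) ∨ (u → u)) = 3/4 ∧ 1 = 3/4
¬v = ¬1/2 = 1/2
u → u = 3/4 → 3/4 = 1
¬v ∨ (u → u) = 1/2 ∨ 1 = 1
¬u = ¬3/4 = 1/4
¬u ∨ v = 1/4 ∨ 1/2 = 1/2
(¬v ∨ (u → u)) ∨ (¬u ∨ v) = 1 ∨ 1/2 = 1
u ∧ v = 3/4 ∧ 1/2 = 1/2
v ∧ v = 1/2 ∧ 1/2 = 1/2
(v ∧ v) ∧ u = 1/2 ∧ 3/4 = 1/2
(u ∧ v) → ((v ∧ v) ∧ u) = 1/2 → 1/2 = 1
((¬v ∨ (u → u)) ∨ (¬u ∨ v)) ∨ ((u ∧ v) → ((v ∧ v) ∧ u)) = 1 ∨ 1 = 1
(((¬v → v) ∧ ((u ∧ u) → (v ∧ v))) ∧ ((¬u ∨ u) ∨ (u → u))) ∧ (((¬v ∨ (u → u)) ∨ (¬u ∨ v)) ∨ ((u ∧ v) → ((v ∧ v) ∧ u))) = 3/4 ∧ 1 = 3/4
¬((((¬v → v) ∧ ((u ∧ u) → (v ∧ v))) ∧ ((¬u ∨ u) ∨ (u → u))) ∧ (((¬v ∨ (u → u)) ∨ (¬u ∨ v)) ∨ ((u ∧ v) → ((v ∧ v) ∧ u)))) = ¬3/4 = 1/4

1/4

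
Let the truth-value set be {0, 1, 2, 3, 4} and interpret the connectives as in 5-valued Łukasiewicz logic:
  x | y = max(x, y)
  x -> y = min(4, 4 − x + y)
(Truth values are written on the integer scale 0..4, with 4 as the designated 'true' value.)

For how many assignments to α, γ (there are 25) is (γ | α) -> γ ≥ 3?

19

value 4: 15 assignments (counts)
value 3: 4 assignments (counts)
value 2: 3 assignments
value 1: 2 assignments
value 0: 1 assignment
So 19 of the 25 assignments meet the threshold.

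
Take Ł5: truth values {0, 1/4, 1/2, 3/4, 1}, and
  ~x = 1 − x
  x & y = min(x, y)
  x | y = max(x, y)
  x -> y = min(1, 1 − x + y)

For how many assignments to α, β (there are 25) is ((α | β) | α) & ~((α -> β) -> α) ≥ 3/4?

4

value 1: 1 assignment (counts)
value 3/4: 3 assignments (counts)
value 1/2: 5 assignments
value 1/4: 6 assignments
value 0: 10 assignments
So 4 of the 25 assignments meet the threshold.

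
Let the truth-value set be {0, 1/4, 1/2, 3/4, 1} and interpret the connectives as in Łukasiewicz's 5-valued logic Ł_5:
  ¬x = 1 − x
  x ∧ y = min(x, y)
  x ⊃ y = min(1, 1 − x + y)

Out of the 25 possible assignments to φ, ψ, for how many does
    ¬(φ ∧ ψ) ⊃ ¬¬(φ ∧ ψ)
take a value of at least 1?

9

value 1: 9 assignments (counts)
value 1/2: 7 assignments
value 0: 9 assignments
So 9 of the 25 assignments meet the threshold.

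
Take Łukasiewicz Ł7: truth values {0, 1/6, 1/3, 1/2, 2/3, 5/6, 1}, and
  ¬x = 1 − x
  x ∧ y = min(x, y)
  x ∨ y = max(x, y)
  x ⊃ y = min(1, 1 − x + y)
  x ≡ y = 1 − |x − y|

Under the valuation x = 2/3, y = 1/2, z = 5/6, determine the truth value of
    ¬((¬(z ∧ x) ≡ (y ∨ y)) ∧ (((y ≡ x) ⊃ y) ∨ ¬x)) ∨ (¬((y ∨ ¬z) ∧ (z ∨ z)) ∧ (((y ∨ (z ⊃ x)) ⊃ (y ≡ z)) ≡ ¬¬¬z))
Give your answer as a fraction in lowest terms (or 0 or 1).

1/3

z ∧ x = 5/6 ∧ 2/3 = 2/3
¬(z ∧ x) = ¬2/3 = 1/3
y ∨ y = 1/2 ∨ 1/2 = 1/2
¬(z ∧ x) ≡ (y ∨ y) = 1/3 ≡ 1/2 = 5/6
y ≡ x = 1/2 ≡ 2/3 = 5/6
(y ≡ x) ⊃ y = 5/6 ⊃ 1/2 = 2/3
¬x = ¬2/3 = 1/3
((y ≡ x) ⊃ y) ∨ ¬x = 2/3 ∨ 1/3 = 2/3
(¬(z ∧ x) ≡ (y ∨ y)) ∧ (((y ≡ x) ⊃ y) ∨ ¬x) = 5/6 ∧ 2/3 = 2/3
¬((¬(z ∧ x) ≡ (y ∨ y)) ∧ (((y ≡ x) ⊃ y) ∨ ¬x)) = ¬2/3 = 1/3
¬z = ¬5/6 = 1/6
y ∨ ¬z = 1/2 ∨ 1/6 = 1/2
z ∨ z = 5/6 ∨ 5/6 = 5/6
(y ∨ ¬z) ∧ (z ∨ z) = 1/2 ∧ 5/6 = 1/2
¬((y ∨ ¬z) ∧ (z ∨ z)) = ¬1/2 = 1/2
z ⊃ x = 5/6 ⊃ 2/3 = 5/6
y ∨ (z ⊃ x) = 1/2 ∨ 5/6 = 5/6
y ≡ z = 1/2 ≡ 5/6 = 2/3
(y ∨ (z ⊃ x)) ⊃ (y ≡ z) = 5/6 ⊃ 2/3 = 5/6
¬z = ¬5/6 = 1/6
¬¬z = ¬1/6 = 5/6
¬¬¬z = ¬5/6 = 1/6
((y ∨ (z ⊃ x)) ⊃ (y ≡ z)) ≡ ¬¬¬z = 5/6 ≡ 1/6 = 1/3
¬((y ∨ ¬z) ∧ (z ∨ z)) ∧ (((y ∨ (z ⊃ x)) ⊃ (y ≡ z)) ≡ ¬¬¬z) = 1/2 ∧ 1/3 = 1/3
¬((¬(z ∧ x) ≡ (y ∨ y)) ∧ (((y ≡ x) ⊃ y) ∨ ¬x)) ∨ (¬((y ∨ ¬z) ∧ (z ∨ z)) ∧ (((y ∨ (z ⊃ x)) ⊃ (y ≡ z)) ≡ ¬¬¬z)) = 1/3 ∨ 1/3 = 1/3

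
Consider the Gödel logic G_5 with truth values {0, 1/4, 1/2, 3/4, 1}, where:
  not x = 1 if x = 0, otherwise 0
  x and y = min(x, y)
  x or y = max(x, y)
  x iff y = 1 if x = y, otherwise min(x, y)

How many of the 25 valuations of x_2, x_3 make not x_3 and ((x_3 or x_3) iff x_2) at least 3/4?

1

value 1: 1 assignment (counts)
value 0: 24 assignments
So 1 of the 25 assignments meets the threshold.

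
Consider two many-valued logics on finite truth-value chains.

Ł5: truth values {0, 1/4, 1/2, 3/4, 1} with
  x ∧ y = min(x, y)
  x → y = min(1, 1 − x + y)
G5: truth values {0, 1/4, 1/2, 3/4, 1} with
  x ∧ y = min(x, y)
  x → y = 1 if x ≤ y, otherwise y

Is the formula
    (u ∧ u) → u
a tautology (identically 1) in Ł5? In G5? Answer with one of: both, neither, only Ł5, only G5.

both

In Ł5: every assignment gives 1 — tautology.
In G5: every assignment gives 1 — tautology.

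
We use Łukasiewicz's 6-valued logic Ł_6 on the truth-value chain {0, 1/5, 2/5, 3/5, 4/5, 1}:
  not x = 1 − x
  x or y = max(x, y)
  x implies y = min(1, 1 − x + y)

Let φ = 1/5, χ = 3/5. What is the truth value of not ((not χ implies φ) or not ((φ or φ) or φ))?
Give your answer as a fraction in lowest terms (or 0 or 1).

not χ = not 3/5 = 2/5
not χ implies φ = 2/5 implies 1/5 = 4/5
φ or φ = 1/5 or 1/5 = 1/5
(φ or φ) or φ = 1/5 or 1/5 = 1/5
not ((φ or φ) or φ) = not 1/5 = 4/5
(not χ implies φ) or not ((φ or φ) or φ) = 4/5 or 4/5 = 4/5
not ((not χ implies φ) or not ((φ or φ) or φ)) = not 4/5 = 1/5

1/5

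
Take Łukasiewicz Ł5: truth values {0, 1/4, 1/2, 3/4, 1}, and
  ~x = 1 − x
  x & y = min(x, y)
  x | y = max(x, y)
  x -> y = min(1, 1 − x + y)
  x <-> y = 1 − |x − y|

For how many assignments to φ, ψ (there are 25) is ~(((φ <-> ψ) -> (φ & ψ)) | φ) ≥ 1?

1

value 1: 1 assignment (counts)
value 3/4: 3 assignments
value 1/2: 5 assignments
value 1/4: 7 assignments
value 0: 9 assignments
So 1 of the 25 assignments meets the threshold.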